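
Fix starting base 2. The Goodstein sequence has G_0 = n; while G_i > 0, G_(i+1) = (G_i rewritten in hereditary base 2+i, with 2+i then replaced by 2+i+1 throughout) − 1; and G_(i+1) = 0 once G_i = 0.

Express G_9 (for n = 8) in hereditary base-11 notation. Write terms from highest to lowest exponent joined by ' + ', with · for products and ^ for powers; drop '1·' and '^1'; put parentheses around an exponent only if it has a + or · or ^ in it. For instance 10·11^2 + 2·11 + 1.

2·11^11 + 2·11^2 + 11

8 —HB2→ 2^(2 + 1) —bump→ 3^(3 + 1) = 81 —(−1)→ 80
80 —HB3→ 2·3^3 + 2·3^2 + 2·3 + 2 —bump→ 2·4^4 + 2·4^2 + 2·4 + 2 = 554 —(−1)→ 553
553 —HB4→ 2·4^4 + 2·4^2 + 2·4 + 1 —bump→ 2·5^5 + 2·5^2 + 2·5 + 1 = 6311 —(−1)→ 6310
6310 —HB5→ 2·5^5 + 2·5^2 + 2·5 —bump→ 2·6^6 + 2·6^2 + 2·6 = 93396 —(−1)→ 93395
93395 —HB6→ 2·6^6 + 2·6^2 + 6 + 5 —bump→ 2·7^7 + 2·7^2 + 7 + 5 = 1647196 —(−1)→ 1647195
1647195 —HB7→ 2·7^7 + 2·7^2 + 7 + 4 —bump→ 2·8^8 + 2·8^2 + 8 + 4 = 33554572 —(−1)→ 33554571
33554571 —HB8→ 2·8^8 + 2·8^2 + 8 + 3 —bump→ 2·9^9 + 2·9^2 + 9 + 3 = 774841152 —(−1)→ 774841151
774841151 —HB9→ 2·9^9 + 2·9^2 + 9 + 2 —bump→ 2·10^10 + 2·10^2 + 10 + 2 = 20000000212 —(−1)→ 20000000211
20000000211 —HB10→ 2·10^10 + 2·10^2 + 10 + 1 —bump→ 2·11^11 + 2·11^2 + 11 + 1 = 570623341476 —(−1)→ 570623341475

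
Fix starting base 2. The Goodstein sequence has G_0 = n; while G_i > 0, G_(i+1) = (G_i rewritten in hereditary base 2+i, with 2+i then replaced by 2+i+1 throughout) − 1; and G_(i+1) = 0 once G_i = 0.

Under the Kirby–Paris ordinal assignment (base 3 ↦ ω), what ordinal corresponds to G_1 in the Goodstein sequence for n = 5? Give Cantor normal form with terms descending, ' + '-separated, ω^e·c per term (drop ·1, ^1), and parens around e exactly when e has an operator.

ω^ω

[0] 5 ≡ 2^2 + 1 (base 2). Lift 3: 28. −1: 27.
[1] 27 ≡ 3^3 (base 3). Lift 4: 256. −1: 255.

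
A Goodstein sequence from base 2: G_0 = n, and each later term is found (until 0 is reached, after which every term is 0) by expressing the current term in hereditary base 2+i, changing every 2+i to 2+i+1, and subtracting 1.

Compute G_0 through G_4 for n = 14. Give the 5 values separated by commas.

14 —HB2→ 2^(2 + 1) + 2^2 + 2 —bump→ 3^(3 + 1) + 3^3 + 3 = 111 —(−1)→ 110
110 —HB3→ 3^(3 + 1) + 3^3 + 2 —bump→ 4^(4 + 1) + 4^4 + 2 = 1282 —(−1)→ 1281
1281 —HB4→ 4^(4 + 1) + 4^4 + 1 —bump→ 5^(5 + 1) + 5^5 + 1 = 18751 —(−1)→ 18750
18750 —HB5→ 5^(5 + 1) + 5^5 —bump→ 6^(6 + 1) + 6^6 = 326592 —(−1)→ 326591

14, 110, 1281, 18750, 326591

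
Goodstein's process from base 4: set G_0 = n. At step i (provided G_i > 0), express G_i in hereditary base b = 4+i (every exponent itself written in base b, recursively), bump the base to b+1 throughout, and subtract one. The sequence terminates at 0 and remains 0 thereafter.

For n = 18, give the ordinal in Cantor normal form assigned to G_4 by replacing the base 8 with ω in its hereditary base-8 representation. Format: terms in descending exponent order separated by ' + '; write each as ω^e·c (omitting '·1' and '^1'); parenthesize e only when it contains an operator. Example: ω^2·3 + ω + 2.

[0] 18 ≡ 4^2 + 2 (base 4). Lift 5: 27. −1: 26.
[1] 26 ≡ 5^2 + 1 (base 5). Lift 6: 37. −1: 36.
[2] 36 ≡ 6^2 (base 6). Lift 7: 49. −1: 48.
[3] 48 ≡ 6·7 + 6 (base 7). Lift 8: 54. −1: 53.
[4] 53 ≡ 6·8 + 5 (base 8). Lift 9: 59. −1: 58.

ω·6 + 5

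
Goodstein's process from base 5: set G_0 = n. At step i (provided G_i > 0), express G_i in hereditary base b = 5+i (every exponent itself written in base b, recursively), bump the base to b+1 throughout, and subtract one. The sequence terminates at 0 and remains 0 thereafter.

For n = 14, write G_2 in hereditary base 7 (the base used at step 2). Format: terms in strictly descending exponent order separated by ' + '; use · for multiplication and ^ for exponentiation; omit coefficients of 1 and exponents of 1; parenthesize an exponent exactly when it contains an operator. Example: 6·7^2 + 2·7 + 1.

G_0=14  [base 5] 2·5 + 4  →[5↦6]→  2·6 + 4 = 16  −1 ⇒ G_1=15
G_1=15  [base 6] 2·6 + 3  →[6↦7]→  2·7 + 3 = 17  −1 ⇒ G_2=16

2·7 + 2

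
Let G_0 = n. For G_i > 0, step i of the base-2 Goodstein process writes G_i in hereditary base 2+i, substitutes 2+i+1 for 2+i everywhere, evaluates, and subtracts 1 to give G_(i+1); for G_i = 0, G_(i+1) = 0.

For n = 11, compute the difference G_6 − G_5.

128452926

(0) 11|_2 = 2^(2 + 1) + 2 + 1 ↦ 3^(3 + 1) + 3 + 1|_3 = 85 ⇒ 84
(1) 84|_3 = 3^(3 + 1) + 3 ↦ 4^(4 + 1) + 4|_4 = 1028 ⇒ 1027
(2) 1027|_4 = 4^(4 + 1) + 3 ↦ 5^(5 + 1) + 3|_5 = 15628 ⇒ 15627
(3) 15627|_5 = 5^(5 + 1) + 2 ↦ 6^(6 + 1) + 2|_6 = 279938 ⇒ 279937
(4) 279937|_6 = 6^(6 + 1) + 1 ↦ 7^(7 + 1) + 1|_7 = 5764802 ⇒ 5764801
(5) 5764801|_7 = 7^(7 + 1) ↦ 8^(8 + 1)|_8 = 134217728 ⇒ 134217727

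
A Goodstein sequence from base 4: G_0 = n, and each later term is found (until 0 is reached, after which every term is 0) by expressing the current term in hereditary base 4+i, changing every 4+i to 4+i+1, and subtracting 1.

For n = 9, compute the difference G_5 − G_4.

G_0=9  [base 4] 2·4 + 1  →[4↦5]→  2·5 + 1 = 11  −1 ⇒ G_1=10
G_1=10  [base 5] 2·5  →[5↦6]→  2·6 = 12  −1 ⇒ G_2=11
G_2=11  [base 6] 6 + 5  →[6↦7]→  7 + 5 = 12  −1 ⇒ G_3=11
G_3=11  [base 7] 7 + 4  →[7↦8]→  8 + 4 = 12  −1 ⇒ G_4=11
G_4=11  [base 8] 8 + 3  →[8↦9]→  9 + 3 = 12  −1 ⇒ G_5=11

0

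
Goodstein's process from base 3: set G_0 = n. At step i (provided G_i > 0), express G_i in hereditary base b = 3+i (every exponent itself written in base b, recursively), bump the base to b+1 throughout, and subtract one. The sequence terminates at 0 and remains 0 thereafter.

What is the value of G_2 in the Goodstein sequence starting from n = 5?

5

(0) 5|_3 = 3 + 2 ↦ 4 + 2|_4 = 6 ⇒ 5
(1) 5|_4 = 4 + 1 ↦ 5 + 1|_5 = 6 ⇒ 5
(2) 5|_5 = 5 ↦ 6|_6 = 6 ⇒ 5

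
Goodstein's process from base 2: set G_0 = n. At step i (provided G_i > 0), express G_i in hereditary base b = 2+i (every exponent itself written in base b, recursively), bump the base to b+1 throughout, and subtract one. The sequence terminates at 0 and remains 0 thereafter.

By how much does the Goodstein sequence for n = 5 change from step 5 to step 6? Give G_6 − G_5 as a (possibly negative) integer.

554

5 —HB2→ 2^2 + 1 —bump→ 3^3 + 1 = 28 —(−1)→ 27
27 —HB3→ 3^3 —bump→ 4^4 = 256 —(−1)→ 255
255 —HB4→ 3·4^3 + 3·4^2 + 3·4 + 3 —bump→ 3·5^3 + 3·5^2 + 3·5 + 3 = 468 —(−1)→ 467
467 —HB5→ 3·5^3 + 3·5^2 + 3·5 + 2 —bump→ 3·6^3 + 3·6^2 + 3·6 + 2 = 776 —(−1)→ 775
775 —HB6→ 3·6^3 + 3·6^2 + 3·6 + 1 —bump→ 3·7^3 + 3·7^2 + 3·7 + 1 = 1198 —(−1)→ 1197
1197 —HB7→ 3·7^3 + 3·7^2 + 3·7 —bump→ 3·8^3 + 3·8^2 + 3·8 = 1752 —(−1)→ 1751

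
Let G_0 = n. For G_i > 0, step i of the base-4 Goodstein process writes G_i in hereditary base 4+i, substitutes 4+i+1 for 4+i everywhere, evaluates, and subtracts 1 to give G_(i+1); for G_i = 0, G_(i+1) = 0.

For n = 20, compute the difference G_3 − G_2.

12

i=0: 20 = 4^2 + 4 (b=4); 4→5: 5^2 + 5 = 30; 30−1 = 29
i=1: 29 = 5^2 + 4 (b=5); 5→6: 6^2 + 4 = 40; 40−1 = 39
i=2: 39 = 6^2 + 3 (b=6); 6→7: 7^2 + 3 = 52; 52−1 = 51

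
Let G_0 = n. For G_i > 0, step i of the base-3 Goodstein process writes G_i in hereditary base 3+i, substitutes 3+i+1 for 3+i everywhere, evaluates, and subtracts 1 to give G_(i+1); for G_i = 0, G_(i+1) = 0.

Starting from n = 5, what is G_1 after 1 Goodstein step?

5 —HB3→ 3 + 2 —bump→ 4 + 2 = 6 —(−1)→ 5
5 —HB4→ 4 + 1 —bump→ 5 + 1 = 6 —(−1)→ 5

5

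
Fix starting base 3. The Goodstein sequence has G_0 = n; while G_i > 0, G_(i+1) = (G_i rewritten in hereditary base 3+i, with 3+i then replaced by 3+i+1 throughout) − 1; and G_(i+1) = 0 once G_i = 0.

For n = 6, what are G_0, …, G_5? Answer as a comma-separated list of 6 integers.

6, 7, 7, 7, 7, 7

i=0: 6 = 2·3 (b=3); 3→4: 2·4 = 8; 8−1 = 7
i=1: 7 = 4 + 3 (b=4); 4→5: 5 + 3 = 8; 8−1 = 7
i=2: 7 = 5 + 2 (b=5); 5→6: 6 + 2 = 8; 8−1 = 7
i=3: 7 = 6 + 1 (b=6); 6→7: 7 + 1 = 8; 8−1 = 7
i=4: 7 = 7 (b=7); 7→8: 8 = 8; 8−1 = 7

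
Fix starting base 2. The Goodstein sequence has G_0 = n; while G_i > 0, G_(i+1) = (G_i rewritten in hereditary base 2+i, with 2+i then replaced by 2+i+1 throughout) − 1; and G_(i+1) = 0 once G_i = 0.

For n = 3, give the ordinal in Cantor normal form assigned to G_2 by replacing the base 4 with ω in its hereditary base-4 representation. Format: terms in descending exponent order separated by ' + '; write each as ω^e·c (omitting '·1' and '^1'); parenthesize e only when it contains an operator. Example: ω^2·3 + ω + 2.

3 —HB2→ 2 + 1 —bump→ 3 + 1 = 4 —(−1)→ 3
3 —HB3→ 3 —bump→ 4 = 4 —(−1)→ 3
3 —HB4→ 3 —bump→ 3 = 3 —(−1)→ 2

3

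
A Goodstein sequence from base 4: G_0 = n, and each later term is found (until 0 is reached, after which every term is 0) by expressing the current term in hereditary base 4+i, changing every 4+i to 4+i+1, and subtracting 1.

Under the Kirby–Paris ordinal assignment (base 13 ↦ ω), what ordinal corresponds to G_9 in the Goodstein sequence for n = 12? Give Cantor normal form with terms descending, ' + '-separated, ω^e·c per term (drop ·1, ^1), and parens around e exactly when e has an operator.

ω + 6

G_0 = 12. HB_4(12) = 3·4. Bump = 15. G_1 = 14.
G_1 = 14. HB_5(14) = 2·5 + 4. Bump = 16. G_2 = 15.
G_2 = 15. HB_6(15) = 2·6 + 3. Bump = 17. G_3 = 16.
G_3 = 16. HB_7(16) = 2·7 + 2. Bump = 18. G_4 = 17.
G_4 = 17. HB_8(17) = 2·8 + 1. Bump = 19. G_5 = 18.
G_5 = 18. HB_9(18) = 2·9. Bump = 20. G_6 = 19.
G_6 = 19. HB_10(19) = 10 + 9. Bump = 20. G_7 = 19.
G_7 = 19. HB_11(19) = 11 + 8. Bump = 20. G_8 = 19.
G_8 = 19. HB_12(19) = 12 + 7. Bump = 20. G_9 = 19.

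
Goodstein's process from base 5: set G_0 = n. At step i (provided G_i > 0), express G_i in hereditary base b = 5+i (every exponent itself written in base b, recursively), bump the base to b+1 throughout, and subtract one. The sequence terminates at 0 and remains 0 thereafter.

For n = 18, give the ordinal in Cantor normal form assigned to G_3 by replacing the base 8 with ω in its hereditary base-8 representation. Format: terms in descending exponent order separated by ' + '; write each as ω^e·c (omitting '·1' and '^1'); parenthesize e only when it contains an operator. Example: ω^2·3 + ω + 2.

[0] 18 ≡ 3·5 + 3 (base 5). Lift 6: 21. −1: 20.
[1] 20 ≡ 3·6 + 2 (base 6). Lift 7: 23. −1: 22.
[2] 22 ≡ 3·7 + 1 (base 7). Lift 8: 25. −1: 24.
[3] 24 ≡ 3·8 (base 8). Lift 9: 27. −1: 26.

ω·3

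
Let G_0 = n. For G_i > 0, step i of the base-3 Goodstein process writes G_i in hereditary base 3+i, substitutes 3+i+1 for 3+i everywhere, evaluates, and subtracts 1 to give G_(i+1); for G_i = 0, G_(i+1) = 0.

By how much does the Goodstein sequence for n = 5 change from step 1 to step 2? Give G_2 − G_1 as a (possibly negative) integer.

step 0: 5 = 3 + 2; sub 4 for 3: 4 + 2; = 6; G_1 = 6−1 = 5
step 1: 5 = 4 + 1; sub 5 for 4: 5 + 1; = 6; G_2 = 6−1 = 5

0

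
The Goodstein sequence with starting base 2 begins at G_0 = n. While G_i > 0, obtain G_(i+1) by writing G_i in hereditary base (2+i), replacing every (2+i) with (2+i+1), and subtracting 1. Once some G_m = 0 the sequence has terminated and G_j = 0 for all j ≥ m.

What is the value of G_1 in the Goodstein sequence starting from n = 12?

107

(0) 12|_2 = 2^(2 + 1) + 2^2 ↦ 3^(3 + 1) + 3^3|_3 = 108 ⇒ 107
(1) 107|_3 = 3^(3 + 1) + 2·3^2 + 2·3 + 2 ↦ 4^(4 + 1) + 2·4^2 + 2·4 + 2|_4 = 1066 ⇒ 1065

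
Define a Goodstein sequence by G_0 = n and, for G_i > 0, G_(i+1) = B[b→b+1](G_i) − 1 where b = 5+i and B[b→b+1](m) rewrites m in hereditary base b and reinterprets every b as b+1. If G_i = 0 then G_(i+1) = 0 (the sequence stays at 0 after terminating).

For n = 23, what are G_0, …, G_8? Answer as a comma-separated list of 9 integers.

23, 26, 29, 32, 35, 37, 39, 41, 43

base 5: 23 = 4·5 + 3; at 6: 4·6 + 3 = 27; next = 26
base 6: 26 = 4·6 + 2; at 7: 4·7 + 2 = 30; next = 29
base 7: 29 = 4·7 + 1; at 8: 4·8 + 1 = 33; next = 32
base 8: 32 = 4·8; at 9: 4·9 = 36; next = 35
base 9: 35 = 3·9 + 8; at 10: 3·10 + 8 = 38; next = 37
base 10: 37 = 3·10 + 7; at 11: 3·11 + 7 = 40; next = 39
base 11: 39 = 3·11 + 6; at 12: 3·12 + 6 = 42; next = 41
base 12: 41 = 3·12 + 5; at 13: 3·13 + 5 = 44; next = 43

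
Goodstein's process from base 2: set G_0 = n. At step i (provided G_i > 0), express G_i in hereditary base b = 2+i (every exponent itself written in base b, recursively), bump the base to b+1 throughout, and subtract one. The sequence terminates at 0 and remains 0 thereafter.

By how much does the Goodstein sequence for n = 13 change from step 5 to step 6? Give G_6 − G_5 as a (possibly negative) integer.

128453481

step 0: 13 = 2^(2 + 1) + 2^2 + 1; sub 3 for 2: 3^(3 + 1) + 3^3 + 1; = 109; G_1 = 109−1 = 108
step 1: 108 = 3^(3 + 1) + 3^3; sub 4 for 3: 4^(4 + 1) + 4^4; = 1280; G_2 = 1280−1 = 1279
step 2: 1279 = 4^(4 + 1) + 3·4^3 + 3·4^2 + 3·4 + 3; sub 5 for 4: 5^(5 + 1) + 3·5^3 + 3·5^2 + 3·5 + 3; = 16093; G_3 = 16093−1 = 16092
step 3: 16092 = 5^(5 + 1) + 3·5^3 + 3·5^2 + 3·5 + 2; sub 6 for 5: 6^(6 + 1) + 3·6^3 + 3·6^2 + 3·6 + 2; = 280712; G_4 = 280712−1 = 280711
step 4: 280711 = 6^(6 + 1) + 3·6^3 + 3·6^2 + 3·6 + 1; sub 7 for 6: 7^(7 + 1) + 3·7^3 + 3·7^2 + 3·7 + 1; = 5765999; G_5 = 5765999−1 = 5765998
step 5: 5765998 = 7^(7 + 1) + 3·7^3 + 3·7^2 + 3·7; sub 8 for 7: 8^(8 + 1) + 3·8^3 + 3·8^2 + 3·8; = 134219480; G_6 = 134219480−1 = 134219479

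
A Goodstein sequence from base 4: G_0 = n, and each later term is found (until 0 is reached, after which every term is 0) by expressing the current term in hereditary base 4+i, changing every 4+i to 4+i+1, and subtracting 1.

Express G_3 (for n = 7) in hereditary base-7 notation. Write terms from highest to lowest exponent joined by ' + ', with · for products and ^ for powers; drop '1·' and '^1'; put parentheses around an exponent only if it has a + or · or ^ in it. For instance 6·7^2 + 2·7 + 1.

G_0=7  [base 4] 4 + 3  →[4↦5]→  5 + 3 = 8  −1 ⇒ G_1=7
G_1=7  [base 5] 5 + 2  →[5↦6]→  6 + 2 = 8  −1 ⇒ G_2=7
G_2=7  [base 6] 6 + 1  →[6↦7]→  7 + 1 = 8  −1 ⇒ G_3=7
G_3=7  [base 7] 7  →[7↦8]→  8 = 8  −1 ⇒ G_4=7

7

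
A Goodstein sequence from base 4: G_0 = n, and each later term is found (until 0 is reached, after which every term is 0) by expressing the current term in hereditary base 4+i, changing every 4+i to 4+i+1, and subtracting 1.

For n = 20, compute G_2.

39

G_0=20  [base 4] 4^2 + 4  →[4↦5]→  5^2 + 5 = 30  −1 ⇒ G_1=29
G_1=29  [base 5] 5^2 + 4  →[5↦6]→  6^2 + 4 = 40  −1 ⇒ G_2=39
G_2=39  [base 6] 6^2 + 3  →[6↦7]→  7^2 + 3 = 52  −1 ⇒ G_3=51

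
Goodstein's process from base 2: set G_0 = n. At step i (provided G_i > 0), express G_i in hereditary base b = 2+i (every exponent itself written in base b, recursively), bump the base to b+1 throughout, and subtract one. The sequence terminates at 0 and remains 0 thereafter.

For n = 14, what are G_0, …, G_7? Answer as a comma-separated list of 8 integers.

14, 110, 1281, 18750, 326591, 5862840, 134404971, 3487116548

step 0: 14 = 2^(2 + 1) + 2^2 + 2; sub 3 for 2: 3^(3 + 1) + 3^3 + 3; = 111; G_1 = 111−1 = 110
step 1: 110 = 3^(3 + 1) + 3^3 + 2; sub 4 for 3: 4^(4 + 1) + 4^4 + 2; = 1282; G_2 = 1282−1 = 1281
step 2: 1281 = 4^(4 + 1) + 4^4 + 1; sub 5 for 4: 5^(5 + 1) + 5^5 + 1; = 18751; G_3 = 18751−1 = 18750
step 3: 18750 = 5^(5 + 1) + 5^5; sub 6 for 5: 6^(6 + 1) + 6^6; = 326592; G_4 = 326592−1 = 326591
step 4: 326591 = 6^(6 + 1) + 5·6^5 + 5·6^4 + 5·6^3 + 5·6^2 + 5·6 + 5; sub 7 for 6: 7^(7 + 1) + 5·7^5 + 5·7^4 + 5·7^3 + 5·7^2 + 5·7 + 5; = 5862841; G_5 = 5862841−1 = 5862840
step 5: 5862840 = 7^(7 + 1) + 5·7^5 + 5·7^4 + 5·7^3 + 5·7^2 + 5·7 + 4; sub 8 for 7: 8^(8 + 1) + 5·8^5 + 5·8^4 + 5·8^3 + 5·8^2 + 5·8 + 4; = 134404972; G_6 = 134404972−1 = 134404971
step 6: 134404971 = 8^(8 + 1) + 5·8^5 + 5·8^4 + 5·8^3 + 5·8^2 + 5·8 + 3; sub 9 for 8: 9^(9 + 1) + 5·9^5 + 5·9^4 + 5·9^3 + 5·9^2 + 5·9 + 3; = 3487116549; G_7 = 3487116549−1 = 3487116548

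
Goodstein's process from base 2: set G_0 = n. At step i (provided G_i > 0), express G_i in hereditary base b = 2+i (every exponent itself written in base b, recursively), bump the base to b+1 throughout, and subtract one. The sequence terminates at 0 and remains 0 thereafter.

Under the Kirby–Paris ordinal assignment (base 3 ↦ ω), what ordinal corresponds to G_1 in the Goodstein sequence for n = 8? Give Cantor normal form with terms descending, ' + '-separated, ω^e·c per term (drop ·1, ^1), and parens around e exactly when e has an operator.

ω^ω·2 + ω^2·2 + ω·2 + 2

(0) 8|_2 = 2^(2 + 1) ↦ 3^(3 + 1)|_3 = 81 ⇒ 80
(1) 80|_3 = 2·3^3 + 2·3^2 + 2·3 + 2 ↦ 2·4^4 + 2·4^2 + 2·4 + 2|_4 = 554 ⇒ 553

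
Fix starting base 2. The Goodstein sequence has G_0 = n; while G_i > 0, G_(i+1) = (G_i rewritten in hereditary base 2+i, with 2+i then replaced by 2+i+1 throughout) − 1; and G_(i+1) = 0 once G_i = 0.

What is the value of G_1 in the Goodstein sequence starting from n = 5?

27

G_0 = 5. HB_2(5) = 2^2 + 1. Bump = 28. G_1 = 27.
G_1 = 27. HB_3(27) = 3^3. Bump = 256. G_2 = 255.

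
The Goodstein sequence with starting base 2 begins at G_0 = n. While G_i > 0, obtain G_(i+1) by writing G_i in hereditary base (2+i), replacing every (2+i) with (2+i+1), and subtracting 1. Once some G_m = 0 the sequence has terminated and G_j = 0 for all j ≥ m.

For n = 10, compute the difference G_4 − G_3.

264310

[0] 10 ≡ 2^(2 + 1) + 2 (base 2). Lift 3: 84. −1: 83.
[1] 83 ≡ 3^(3 + 1) + 2 (base 3). Lift 4: 1026. −1: 1025.
[2] 1025 ≡ 4^(4 + 1) + 1 (base 4). Lift 5: 15626. −1: 15625.
[3] 15625 ≡ 5^(5 + 1) (base 5). Lift 6: 279936. −1: 279935.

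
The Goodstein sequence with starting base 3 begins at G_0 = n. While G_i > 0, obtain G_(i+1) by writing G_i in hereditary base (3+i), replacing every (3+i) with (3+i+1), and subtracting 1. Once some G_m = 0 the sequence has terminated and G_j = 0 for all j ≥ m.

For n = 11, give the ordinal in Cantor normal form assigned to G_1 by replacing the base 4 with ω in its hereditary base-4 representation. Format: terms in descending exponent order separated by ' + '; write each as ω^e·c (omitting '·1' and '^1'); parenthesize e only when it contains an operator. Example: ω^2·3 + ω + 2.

ω^2 + 1

G_0=11  [base 3] 3^2 + 2  →[3↦4]→  4^2 + 2 = 18  −1 ⇒ G_1=17
G_1=17  [base 4] 4^2 + 1  →[4↦5]→  5^2 + 1 = 26  −1 ⇒ G_2=25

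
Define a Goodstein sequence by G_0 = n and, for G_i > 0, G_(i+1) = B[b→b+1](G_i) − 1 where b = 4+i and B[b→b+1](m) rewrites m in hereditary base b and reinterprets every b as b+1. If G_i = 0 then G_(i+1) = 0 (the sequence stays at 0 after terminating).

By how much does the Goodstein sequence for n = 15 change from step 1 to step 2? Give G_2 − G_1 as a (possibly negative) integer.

base 4: 15 = 3·4 + 3; at 5: 3·5 + 3 = 18; next = 17
base 5: 17 = 3·5 + 2; at 6: 3·6 + 2 = 20; next = 19

2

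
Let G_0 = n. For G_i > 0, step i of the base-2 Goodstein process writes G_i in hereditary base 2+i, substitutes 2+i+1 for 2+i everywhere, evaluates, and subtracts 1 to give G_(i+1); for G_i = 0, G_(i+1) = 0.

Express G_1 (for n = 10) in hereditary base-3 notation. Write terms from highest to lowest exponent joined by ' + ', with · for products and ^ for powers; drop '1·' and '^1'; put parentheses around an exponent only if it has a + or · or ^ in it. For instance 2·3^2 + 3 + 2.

[0] 10 ≡ 2^(2 + 1) + 2 (base 2). Lift 3: 84. −1: 83.
[1] 83 ≡ 3^(3 + 1) + 2 (base 3). Lift 4: 1026. −1: 1025.

3^(3 + 1) + 2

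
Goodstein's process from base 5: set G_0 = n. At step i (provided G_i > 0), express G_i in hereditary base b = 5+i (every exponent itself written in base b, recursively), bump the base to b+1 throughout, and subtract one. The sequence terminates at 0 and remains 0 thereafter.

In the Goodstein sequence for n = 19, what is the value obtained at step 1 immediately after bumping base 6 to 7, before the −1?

24

G_0 = 19. HB_5(19) = 3·5 + 4. Bump = 22. G_1 = 21.
G_1 = 21. HB_6(21) = 3·6 + 3. Bump = 24. G_2 = 23.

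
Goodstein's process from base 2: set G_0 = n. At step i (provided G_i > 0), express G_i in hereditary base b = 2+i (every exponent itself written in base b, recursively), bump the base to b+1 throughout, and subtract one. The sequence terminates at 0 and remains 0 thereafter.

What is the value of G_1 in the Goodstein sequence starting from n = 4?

G_0 = 4. HB_2(4) = 2^2. Bump = 27. G_1 = 26.
G_1 = 26. HB_3(26) = 2·3^2 + 2·3 + 2. Bump = 42. G_2 = 41.

26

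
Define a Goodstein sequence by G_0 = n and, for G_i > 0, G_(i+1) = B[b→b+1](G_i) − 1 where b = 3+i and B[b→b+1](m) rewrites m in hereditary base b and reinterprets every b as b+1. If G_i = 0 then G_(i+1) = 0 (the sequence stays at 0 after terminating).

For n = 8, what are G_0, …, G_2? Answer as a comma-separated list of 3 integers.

(0) 8|_3 = 2·3 + 2 ↦ 2·4 + 2|_4 = 10 ⇒ 9
(1) 9|_4 = 2·4 + 1 ↦ 2·5 + 1|_5 = 11 ⇒ 10

8, 9, 10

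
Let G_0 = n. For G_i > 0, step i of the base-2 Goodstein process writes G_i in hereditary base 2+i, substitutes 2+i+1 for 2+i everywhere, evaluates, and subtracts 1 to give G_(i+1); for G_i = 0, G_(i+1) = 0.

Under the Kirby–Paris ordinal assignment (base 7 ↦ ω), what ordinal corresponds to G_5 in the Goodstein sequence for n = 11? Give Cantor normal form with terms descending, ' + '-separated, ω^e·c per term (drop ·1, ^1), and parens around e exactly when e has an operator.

ω^(ω + 1)

G_0 = 11. HB_2(11) = 2^(2 + 1) + 2 + 1. Bump = 85. G_1 = 84.
G_1 = 84. HB_3(84) = 3^(3 + 1) + 3. Bump = 1028. G_2 = 1027.
G_2 = 1027. HB_4(1027) = 4^(4 + 1) + 3. Bump = 15628. G_3 = 15627.
G_3 = 15627. HB_5(15627) = 5^(5 + 1) + 2. Bump = 279938. G_4 = 279937.
G_4 = 279937. HB_6(279937) = 6^(6 + 1) + 1. Bump = 5764802. G_5 = 5764801.
G_5 = 5764801. HB_7(5764801) = 7^(7 + 1). Bump = 134217728. G_6 = 134217727.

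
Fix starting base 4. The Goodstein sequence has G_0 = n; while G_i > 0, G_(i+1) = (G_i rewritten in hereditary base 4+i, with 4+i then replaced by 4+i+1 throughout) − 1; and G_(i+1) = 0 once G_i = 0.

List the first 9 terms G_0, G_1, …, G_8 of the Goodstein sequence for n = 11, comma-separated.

i=0: 11 = 2·4 + 3 (b=4); 4→5: 2·5 + 3 = 13; 13−1 = 12
i=1: 12 = 2·5 + 2 (b=5); 5→6: 2·6 + 2 = 14; 14−1 = 13
i=2: 13 = 2·6 + 1 (b=6); 6→7: 2·7 + 1 = 15; 15−1 = 14
i=3: 14 = 2·7 (b=7); 7→8: 2·8 = 16; 16−1 = 15
i=4: 15 = 8 + 7 (b=8); 8→9: 9 + 7 = 16; 16−1 = 15
i=5: 15 = 9 + 6 (b=9); 9→10: 10 + 6 = 16; 16−1 = 15
i=6: 15 = 10 + 5 (b=10); 10→11: 11 + 5 = 16; 16−1 = 15
i=7: 15 = 11 + 4 (b=11); 11→12: 12 + 4 = 16; 16−1 = 15

11, 12, 13, 14, 15, 15, 15, 15, 15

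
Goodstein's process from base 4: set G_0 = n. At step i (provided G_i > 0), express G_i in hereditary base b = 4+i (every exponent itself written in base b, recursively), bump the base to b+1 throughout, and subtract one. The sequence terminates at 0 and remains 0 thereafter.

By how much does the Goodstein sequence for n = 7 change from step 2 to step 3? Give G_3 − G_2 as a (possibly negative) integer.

[0] 7 ≡ 4 + 3 (base 4). Lift 5: 8. −1: 7.
[1] 7 ≡ 5 + 2 (base 5). Lift 6: 8. −1: 7.
[2] 7 ≡ 6 + 1 (base 6). Lift 7: 8. −1: 7.

0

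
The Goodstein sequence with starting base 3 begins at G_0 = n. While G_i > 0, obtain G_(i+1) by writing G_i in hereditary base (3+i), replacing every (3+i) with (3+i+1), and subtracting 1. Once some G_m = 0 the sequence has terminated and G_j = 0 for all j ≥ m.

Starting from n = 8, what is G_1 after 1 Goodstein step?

step 0: 8 = 2·3 + 2; sub 4 for 3: 2·4 + 2; = 10; G_1 = 10−1 = 9
step 1: 9 = 2·4 + 1; sub 5 for 4: 2·5 + 1; = 11; G_2 = 11−1 = 10

9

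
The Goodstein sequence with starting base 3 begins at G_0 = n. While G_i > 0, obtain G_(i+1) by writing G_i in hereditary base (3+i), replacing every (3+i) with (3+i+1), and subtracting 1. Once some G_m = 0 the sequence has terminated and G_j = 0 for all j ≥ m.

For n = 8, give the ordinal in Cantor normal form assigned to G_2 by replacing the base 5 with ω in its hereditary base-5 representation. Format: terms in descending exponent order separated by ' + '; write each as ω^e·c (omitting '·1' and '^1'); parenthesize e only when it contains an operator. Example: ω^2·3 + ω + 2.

ω·2

G_0 = 8. HB_3(8) = 2·3 + 2. Bump = 10. G_1 = 9.
G_1 = 9. HB_4(9) = 2·4 + 1. Bump = 11. G_2 = 10.
G_2 = 10. HB_5(10) = 2·5. Bump = 12. G_3 = 11.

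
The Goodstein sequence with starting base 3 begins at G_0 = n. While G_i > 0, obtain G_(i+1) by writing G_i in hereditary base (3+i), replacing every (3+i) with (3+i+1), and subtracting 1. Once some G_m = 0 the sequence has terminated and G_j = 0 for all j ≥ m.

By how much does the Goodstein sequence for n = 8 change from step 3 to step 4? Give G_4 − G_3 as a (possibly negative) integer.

8 —HB3→ 2·3 + 2 —bump→ 2·4 + 2 = 10 —(−1)→ 9
9 —HB4→ 2·4 + 1 —bump→ 2·5 + 1 = 11 —(−1)→ 10
10 —HB5→ 2·5 —bump→ 2·6 = 12 —(−1)→ 11
11 —HB6→ 6 + 5 —bump→ 7 + 5 = 12 —(−1)→ 11

0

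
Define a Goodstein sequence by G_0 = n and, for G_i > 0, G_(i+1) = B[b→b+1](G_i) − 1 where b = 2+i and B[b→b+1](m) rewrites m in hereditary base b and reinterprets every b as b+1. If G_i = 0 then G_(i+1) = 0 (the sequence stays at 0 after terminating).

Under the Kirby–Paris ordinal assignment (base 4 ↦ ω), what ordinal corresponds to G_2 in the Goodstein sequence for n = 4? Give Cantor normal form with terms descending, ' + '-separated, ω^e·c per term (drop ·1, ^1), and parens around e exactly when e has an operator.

ω^2·2 + ω·2 + 1

G_0=4  [base 2] 2^2  →[2↦3]→  3^3 = 27  −1 ⇒ G_1=26
G_1=26  [base 3] 2·3^2 + 2·3 + 2  →[3↦4]→  2·4^2 + 2·4 + 2 = 42  −1 ⇒ G_2=41
G_2=41  [base 4] 2·4^2 + 2·4 + 1  →[4↦5]→  2·5^2 + 2·5 + 1 = 61  −1 ⇒ G_3=60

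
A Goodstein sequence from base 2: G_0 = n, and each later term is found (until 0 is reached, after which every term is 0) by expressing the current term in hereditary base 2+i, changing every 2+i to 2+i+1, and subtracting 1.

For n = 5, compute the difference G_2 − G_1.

step 0: 5 = 2^2 + 1; sub 3 for 2: 3^3 + 1; = 28; G_1 = 28−1 = 27
step 1: 27 = 3^3; sub 4 for 3: 4^4; = 256; G_2 = 256−1 = 255

228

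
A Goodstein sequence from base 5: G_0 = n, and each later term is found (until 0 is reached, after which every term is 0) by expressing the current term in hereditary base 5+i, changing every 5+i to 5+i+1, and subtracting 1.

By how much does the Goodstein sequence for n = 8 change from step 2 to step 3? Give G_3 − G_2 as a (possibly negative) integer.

0

G_0 = 8. HB_5(8) = 5 + 3. Bump = 9. G_1 = 8.
G_1 = 8. HB_6(8) = 6 + 2. Bump = 9. G_2 = 8.
G_2 = 8. HB_7(8) = 7 + 1. Bump = 9. G_3 = 8.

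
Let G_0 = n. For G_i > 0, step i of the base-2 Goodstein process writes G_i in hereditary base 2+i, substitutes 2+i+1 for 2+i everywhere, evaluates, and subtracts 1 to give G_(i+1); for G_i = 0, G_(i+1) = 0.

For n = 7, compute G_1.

i=0: 7 = 2^2 + 2 + 1 (b=2); 2→3: 3^3 + 3 + 1 = 31; 31−1 = 30
i=1: 30 = 3^3 + 3 (b=3); 3→4: 4^4 + 4 = 260; 260−1 = 259

30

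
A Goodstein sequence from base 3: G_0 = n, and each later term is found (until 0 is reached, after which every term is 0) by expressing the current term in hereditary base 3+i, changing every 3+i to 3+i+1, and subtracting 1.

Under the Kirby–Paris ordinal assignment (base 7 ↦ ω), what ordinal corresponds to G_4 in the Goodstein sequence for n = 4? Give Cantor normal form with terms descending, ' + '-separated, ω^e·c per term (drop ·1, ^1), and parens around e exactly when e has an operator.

G_0 = 4. HB_3(4) = 3 + 1. Bump = 5. G_1 = 4.
G_1 = 4. HB_4(4) = 4. Bump = 5. G_2 = 4.
G_2 = 4. HB_5(4) = 4. Bump = 4. G_3 = 3.
G_3 = 3. HB_6(3) = 3. Bump = 3. G_4 = 2.
G_4 = 2. HB_7(2) = 2. Bump = 2. G_5 = 1.

2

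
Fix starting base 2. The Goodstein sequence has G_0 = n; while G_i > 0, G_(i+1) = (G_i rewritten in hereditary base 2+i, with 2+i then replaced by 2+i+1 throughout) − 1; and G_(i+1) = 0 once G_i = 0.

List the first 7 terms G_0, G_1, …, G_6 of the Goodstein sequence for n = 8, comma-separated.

base 2: 8 = 2^(2 + 1); at 3: 3^(3 + 1) = 81; next = 80
base 3: 80 = 2·3^3 + 2·3^2 + 2·3 + 2; at 4: 2·4^4 + 2·4^2 + 2·4 + 2 = 554; next = 553
base 4: 553 = 2·4^4 + 2·4^2 + 2·4 + 1; at 5: 2·5^5 + 2·5^2 + 2·5 + 1 = 6311; next = 6310
base 5: 6310 = 2·5^5 + 2·5^2 + 2·5; at 6: 2·6^6 + 2·6^2 + 2·6 = 93396; next = 93395
base 6: 93395 = 2·6^6 + 2·6^2 + 6 + 5; at 7: 2·7^7 + 2·7^2 + 7 + 5 = 1647196; next = 1647195
base 7: 1647195 = 2·7^7 + 2·7^2 + 7 + 4; at 8: 2·8^8 + 2·8^2 + 8 + 4 = 33554572; next = 33554571

8, 80, 553, 6310, 93395, 1647195, 33554571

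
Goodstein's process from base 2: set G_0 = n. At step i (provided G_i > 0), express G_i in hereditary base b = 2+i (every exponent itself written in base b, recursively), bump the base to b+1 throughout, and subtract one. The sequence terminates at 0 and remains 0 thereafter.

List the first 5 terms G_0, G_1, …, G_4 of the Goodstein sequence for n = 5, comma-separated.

5, 27, 255, 467, 775

step 0: 5 = 2^2 + 1; sub 3 for 2: 3^3 + 1; = 28; G_1 = 28−1 = 27
step 1: 27 = 3^3; sub 4 for 3: 4^4; = 256; G_2 = 256−1 = 255
step 2: 255 = 3·4^3 + 3·4^2 + 3·4 + 3; sub 5 for 4: 3·5^3 + 3·5^2 + 3·5 + 3; = 468; G_3 = 468−1 = 467
step 3: 467 = 3·5^3 + 3·5^2 + 3·5 + 2; sub 6 for 5: 3·6^3 + 3·6^2 + 3·6 + 2; = 776; G_4 = 776−1 = 775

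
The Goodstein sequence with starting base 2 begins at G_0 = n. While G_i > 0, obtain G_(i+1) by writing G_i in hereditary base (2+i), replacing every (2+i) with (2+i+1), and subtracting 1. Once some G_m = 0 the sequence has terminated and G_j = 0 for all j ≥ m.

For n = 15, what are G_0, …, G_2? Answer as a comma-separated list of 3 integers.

(0) 15|_2 = 2^(2 + 1) + 2^2 + 2 + 1 ↦ 3^(3 + 1) + 3^3 + 3 + 1|_3 = 112 ⇒ 111
(1) 111|_3 = 3^(3 + 1) + 3^3 + 3 ↦ 4^(4 + 1) + 4^4 + 4|_4 = 1284 ⇒ 1283

15, 111, 1283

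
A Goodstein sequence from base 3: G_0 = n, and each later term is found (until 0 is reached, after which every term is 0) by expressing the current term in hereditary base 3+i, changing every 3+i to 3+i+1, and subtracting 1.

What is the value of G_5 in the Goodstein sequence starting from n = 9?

(0) 9|_3 = 3^2 ↦ 4^2|_4 = 16 ⇒ 15
(1) 15|_4 = 3·4 + 3 ↦ 3·5 + 3|_5 = 18 ⇒ 17
(2) 17|_5 = 3·5 + 2 ↦ 3·6 + 2|_6 = 20 ⇒ 19
(3) 19|_6 = 3·6 + 1 ↦ 3·7 + 1|_7 = 22 ⇒ 21
(4) 21|_7 = 3·7 ↦ 3·8|_8 = 24 ⇒ 23
(5) 23|_8 = 2·8 + 7 ↦ 2·9 + 7|_9 = 25 ⇒ 24

23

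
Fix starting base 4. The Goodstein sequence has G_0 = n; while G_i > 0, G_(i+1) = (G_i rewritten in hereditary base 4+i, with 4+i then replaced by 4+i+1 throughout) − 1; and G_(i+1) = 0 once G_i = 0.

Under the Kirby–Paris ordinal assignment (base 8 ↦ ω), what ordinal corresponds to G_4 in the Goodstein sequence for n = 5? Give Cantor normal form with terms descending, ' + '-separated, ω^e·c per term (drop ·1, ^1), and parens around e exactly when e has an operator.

3

step 0: 5 = 4 + 1; sub 5 for 4: 5 + 1; = 6; G_1 = 6−1 = 5
step 1: 5 = 5; sub 6 for 5: 6; = 6; G_2 = 6−1 = 5
step 2: 5 = 5; sub 7 for 6: 5; = 5; G_3 = 5−1 = 4
step 3: 4 = 4; sub 8 for 7: 4; = 4; G_4 = 4−1 = 3
step 4: 3 = 3; sub 9 for 8: 3; = 3; G_5 = 3−1 = 2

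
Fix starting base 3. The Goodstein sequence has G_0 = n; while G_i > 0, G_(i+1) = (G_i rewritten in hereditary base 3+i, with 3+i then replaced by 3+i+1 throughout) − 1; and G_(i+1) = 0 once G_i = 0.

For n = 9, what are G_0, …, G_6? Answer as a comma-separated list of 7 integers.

9, 15, 17, 19, 21, 23, 24

step 0: 9 = 3^2; sub 4 for 3: 4^2; = 16; G_1 = 16−1 = 15
step 1: 15 = 3·4 + 3; sub 5 for 4: 3·5 + 3; = 18; G_2 = 18−1 = 17
step 2: 17 = 3·5 + 2; sub 6 for 5: 3·6 + 2; = 20; G_3 = 20−1 = 19
step 3: 19 = 3·6 + 1; sub 7 for 6: 3·7 + 1; = 22; G_4 = 22−1 = 21
step 4: 21 = 3·7; sub 8 for 7: 3·8; = 24; G_5 = 24−1 = 23
step 5: 23 = 2·8 + 7; sub 9 for 8: 2·9 + 7; = 25; G_6 = 25−1 = 24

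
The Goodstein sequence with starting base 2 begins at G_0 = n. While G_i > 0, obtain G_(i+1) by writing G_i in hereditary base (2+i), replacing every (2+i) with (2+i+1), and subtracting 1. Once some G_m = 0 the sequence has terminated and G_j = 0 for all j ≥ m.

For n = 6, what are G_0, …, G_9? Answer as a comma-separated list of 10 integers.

[0] 6 ≡ 2^2 + 2 (base 2). Lift 3: 30. −1: 29.
[1] 29 ≡ 3^3 + 2 (base 3). Lift 4: 258. −1: 257.
[2] 257 ≡ 4^4 + 1 (base 4). Lift 5: 3126. −1: 3125.
[3] 3125 ≡ 5^5 (base 5). Lift 6: 46656. −1: 46655.
[4] 46655 ≡ 5·6^5 + 5·6^4 + 5·6^3 + 5·6^2 + 5·6 + 5 (base 6). Lift 7: 98040. −1: 98039.
[5] 98039 ≡ 5·7^5 + 5·7^4 + 5·7^3 + 5·7^2 + 5·7 + 4 (base 7). Lift 8: 187244. −1: 187243.
[6] 187243 ≡ 5·8^5 + 5·8^4 + 5·8^3 + 5·8^2 + 5·8 + 3 (base 8). Lift 9: 332148. −1: 332147.
[7] 332147 ≡ 5·9^5 + 5·9^4 + 5·9^3 + 5·9^2 + 5·9 + 2 (base 9). Lift 10: 555552. −1: 555551.
[8] 555551 ≡ 5·10^5 + 5·10^4 + 5·10^3 + 5·10^2 + 5·10 + 1 (base 10). Lift 11: 885776. −1: 885775.

6, 29, 257, 3125, 46655, 98039, 187243, 332147, 555551, 885775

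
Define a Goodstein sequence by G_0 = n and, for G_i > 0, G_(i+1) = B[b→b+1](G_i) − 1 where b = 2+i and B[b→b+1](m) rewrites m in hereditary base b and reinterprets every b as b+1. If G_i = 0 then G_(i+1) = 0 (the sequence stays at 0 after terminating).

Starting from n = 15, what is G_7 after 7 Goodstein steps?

15 —HB2→ 2^(2 + 1) + 2^2 + 2 + 1 —bump→ 3^(3 + 1) + 3^3 + 3 + 1 = 112 —(−1)→ 111
111 —HB3→ 3^(3 + 1) + 3^3 + 3 —bump→ 4^(4 + 1) + 4^4 + 4 = 1284 —(−1)→ 1283
1283 —HB4→ 4^(4 + 1) + 4^4 + 3 —bump→ 5^(5 + 1) + 5^5 + 3 = 18753 —(−1)→ 18752
18752 —HB5→ 5^(5 + 1) + 5^5 + 2 —bump→ 6^(6 + 1) + 6^6 + 2 = 326594 —(−1)→ 326593
326593 —HB6→ 6^(6 + 1) + 6^6 + 1 —bump→ 7^(7 + 1) + 7^7 + 1 = 6588345 —(−1)→ 6588344
6588344 —HB7→ 7^(7 + 1) + 7^7 —bump→ 8^(8 + 1) + 8^8 = 150994944 —(−1)→ 150994943
150994943 —HB8→ 8^(8 + 1) + 7·8^7 + 7·8^6 + 7·8^5 + 7·8^4 + 7·8^3 + 7·8^2 + 7·8 + 7 —bump→ 9^(9 + 1) + 7·9^7 + 7·9^6 + 7·9^5 + 7·9^4 + 7·9^3 + 7·9^2 + 7·9 + 7 = 3524450281 —(−1)→ 3524450280
3524450280 —HB9→ 9^(9 + 1) + 7·9^7 + 7·9^6 + 7·9^5 + 7·9^4 + 7·9^3 + 7·9^2 + 7·9 + 6 —bump→ 10^(10 + 1) + 7·10^7 + 7·10^6 + 7·10^5 + 7·10^4 + 7·10^3 + 7·10^2 + 7·10 + 6 = 100077777776 —(−1)→ 100077777775

3524450280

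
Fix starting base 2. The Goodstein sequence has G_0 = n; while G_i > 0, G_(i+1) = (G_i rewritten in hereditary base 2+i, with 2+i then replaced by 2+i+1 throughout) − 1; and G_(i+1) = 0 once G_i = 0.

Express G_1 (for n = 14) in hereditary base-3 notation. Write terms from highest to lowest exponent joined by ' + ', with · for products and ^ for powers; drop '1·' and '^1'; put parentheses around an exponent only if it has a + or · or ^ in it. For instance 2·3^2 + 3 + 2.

[0] 14 ≡ 2^(2 + 1) + 2^2 + 2 (base 2). Lift 3: 111. −1: 110.
[1] 110 ≡ 3^(3 + 1) + 3^3 + 2 (base 3). Lift 4: 1282. −1: 1281.

3^(3 + 1) + 3^3 + 2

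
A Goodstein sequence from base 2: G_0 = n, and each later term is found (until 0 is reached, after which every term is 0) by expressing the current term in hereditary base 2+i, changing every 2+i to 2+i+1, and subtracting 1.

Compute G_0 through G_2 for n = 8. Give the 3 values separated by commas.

base 2: 8 = 2^(2 + 1); at 3: 3^(3 + 1) = 81; next = 80
base 3: 80 = 2·3^3 + 2·3^2 + 2·3 + 2; at 4: 2·4^4 + 2·4^2 + 2·4 + 2 = 554; next = 553

8, 80, 553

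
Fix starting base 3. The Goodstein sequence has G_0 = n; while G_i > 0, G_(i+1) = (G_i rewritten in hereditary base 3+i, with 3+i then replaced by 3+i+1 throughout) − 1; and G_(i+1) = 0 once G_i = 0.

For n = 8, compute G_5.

11

8 —HB3→ 2·3 + 2 —bump→ 2·4 + 2 = 10 —(−1)→ 9
9 —HB4→ 2·4 + 1 —bump→ 2·5 + 1 = 11 —(−1)→ 10
10 —HB5→ 2·5 —bump→ 2·6 = 12 —(−1)→ 11
11 —HB6→ 6 + 5 —bump→ 7 + 5 = 12 —(−1)→ 11
11 —HB7→ 7 + 4 —bump→ 8 + 4 = 12 —(−1)→ 11
11 —HB8→ 8 + 3 —bump→ 9 + 3 = 12 —(−1)→ 11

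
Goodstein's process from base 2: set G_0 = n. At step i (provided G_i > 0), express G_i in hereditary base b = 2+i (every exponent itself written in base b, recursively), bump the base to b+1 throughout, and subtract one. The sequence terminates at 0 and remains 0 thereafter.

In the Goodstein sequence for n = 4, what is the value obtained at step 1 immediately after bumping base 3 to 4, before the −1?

42

step 0: 4 = 2^2; sub 3 for 2: 3^3; = 27; G_1 = 27−1 = 26
step 1: 26 = 2·3^2 + 2·3 + 2; sub 4 for 3: 2·4^2 + 2·4 + 2; = 42; G_2 = 42−1 = 41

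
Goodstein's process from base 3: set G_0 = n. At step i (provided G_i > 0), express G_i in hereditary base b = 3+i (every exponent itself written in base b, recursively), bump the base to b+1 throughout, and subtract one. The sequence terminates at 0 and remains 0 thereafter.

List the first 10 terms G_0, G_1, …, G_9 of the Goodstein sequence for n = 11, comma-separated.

11, 17, 25, 35, 39, 43, 47, 51, 55, 59

base 3: 11 = 3^2 + 2; at 4: 4^2 + 2 = 18; next = 17
base 4: 17 = 4^2 + 1; at 5: 5^2 + 1 = 26; next = 25
base 5: 25 = 5^2; at 6: 6^2 = 36; next = 35
base 6: 35 = 5·6 + 5; at 7: 5·7 + 5 = 40; next = 39
base 7: 39 = 5·7 + 4; at 8: 5·8 + 4 = 44; next = 43
base 8: 43 = 5·8 + 3; at 9: 5·9 + 3 = 48; next = 47
base 9: 47 = 5·9 + 2; at 10: 5·10 + 2 = 52; next = 51
base 10: 51 = 5·10 + 1; at 11: 5·11 + 1 = 56; next = 55
base 11: 55 = 5·11; at 12: 5·12 = 60; next = 59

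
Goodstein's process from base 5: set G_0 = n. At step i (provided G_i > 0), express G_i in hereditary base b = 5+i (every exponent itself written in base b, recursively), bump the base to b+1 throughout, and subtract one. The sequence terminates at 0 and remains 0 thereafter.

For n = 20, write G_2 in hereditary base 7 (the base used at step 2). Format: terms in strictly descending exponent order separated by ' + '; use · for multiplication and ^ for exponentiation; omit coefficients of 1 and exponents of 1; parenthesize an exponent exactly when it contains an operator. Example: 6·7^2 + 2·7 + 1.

3·7 + 4

i=0: 20 = 4·5 (b=5); 5→6: 4·6 = 24; 24−1 = 23
i=1: 23 = 3·6 + 5 (b=6); 6→7: 3·7 + 5 = 26; 26−1 = 25
i=2: 25 = 3·7 + 4 (b=7); 7→8: 3·8 + 4 = 28; 28−1 = 27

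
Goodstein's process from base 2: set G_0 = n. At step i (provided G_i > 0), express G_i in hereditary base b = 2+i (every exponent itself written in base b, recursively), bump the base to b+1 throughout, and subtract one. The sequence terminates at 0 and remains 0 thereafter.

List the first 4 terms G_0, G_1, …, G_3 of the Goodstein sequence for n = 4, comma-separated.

G_0 = 4. HB_2(4) = 2^2. Bump = 27. G_1 = 26.
G_1 = 26. HB_3(26) = 2·3^2 + 2·3 + 2. Bump = 42. G_2 = 41.
G_2 = 41. HB_4(41) = 2·4^2 + 2·4 + 1. Bump = 61. G_3 = 60.

4, 26, 41, 60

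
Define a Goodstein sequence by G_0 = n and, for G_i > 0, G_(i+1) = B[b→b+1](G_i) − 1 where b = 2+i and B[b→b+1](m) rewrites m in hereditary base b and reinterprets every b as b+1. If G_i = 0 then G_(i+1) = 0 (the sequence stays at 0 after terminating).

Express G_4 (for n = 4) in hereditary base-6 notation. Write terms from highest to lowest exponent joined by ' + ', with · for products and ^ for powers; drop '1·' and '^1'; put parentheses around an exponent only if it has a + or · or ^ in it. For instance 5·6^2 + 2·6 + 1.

step 0: 4 = 2^2; sub 3 for 2: 3^3; = 27; G_1 = 27−1 = 26
step 1: 26 = 2·3^2 + 2·3 + 2; sub 4 for 3: 2·4^2 + 2·4 + 2; = 42; G_2 = 42−1 = 41
step 2: 41 = 2·4^2 + 2·4 + 1; sub 5 for 4: 2·5^2 + 2·5 + 1; = 61; G_3 = 61−1 = 60
step 3: 60 = 2·5^2 + 2·5; sub 6 for 5: 2·6^2 + 2·6; = 84; G_4 = 84−1 = 83

2·6^2 + 6 + 5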